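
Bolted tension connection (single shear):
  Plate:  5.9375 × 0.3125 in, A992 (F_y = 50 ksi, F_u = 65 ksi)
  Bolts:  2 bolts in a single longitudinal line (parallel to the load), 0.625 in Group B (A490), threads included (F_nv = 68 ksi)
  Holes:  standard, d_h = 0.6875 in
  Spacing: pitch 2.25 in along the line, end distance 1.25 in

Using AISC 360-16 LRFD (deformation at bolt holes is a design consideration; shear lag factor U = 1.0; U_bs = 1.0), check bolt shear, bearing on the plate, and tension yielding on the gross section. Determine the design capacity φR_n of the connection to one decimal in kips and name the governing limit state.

31.3 kips (bolt shear governs)

Bolt shear: A_b = π(0.625)²/4 = 0.3068 in². φR_n = 0.75 × 68 × 0.3068 × 2 × 1 = 31.3 kips.
Bearing (0.3125 in plate, F_u = 65 ksi): end bolts L_c = 1.25 − 0.6875/2 = 0.90625, R_n = min(1.2×0.90625×0.3125×65, 2.4×0.625×0.3125×65) = 22.09 kips/bolt; interior L_c = 2.25 − 0.6875 = 1.5625, R_n = 30.469 kips/bolt. φR_n = 0.75 × (1×22.09 + 1×30.469) = 39.4 kips.
Tension yield (gross): A_g = 5.9375×0.3125 = 1.8555 in². φR_n = 0.90 × 50 × 1.8555 = 83.5 kips.
Governing: min(31.3, 39.4, 83.5) = 31.3 kips → bolt shear.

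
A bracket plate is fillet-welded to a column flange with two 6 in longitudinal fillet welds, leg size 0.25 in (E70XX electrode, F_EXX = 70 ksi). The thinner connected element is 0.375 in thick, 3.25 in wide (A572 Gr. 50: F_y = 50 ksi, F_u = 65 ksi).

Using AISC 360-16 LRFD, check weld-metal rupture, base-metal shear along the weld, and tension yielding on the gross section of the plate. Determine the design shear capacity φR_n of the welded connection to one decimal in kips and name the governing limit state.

54.8 kips (gross-section yield governs)

Weld metal: throat = 0.707×0.25 = 0.17675 in, L = 2×6 = 12 in. φR_n = 0.75 × 0.6 × 70 × 0.17675 × 12 = 66.8 kips.
Base metal shear (0.375 in plate): yield φR_n = 1.0×0.6×50×0.375×12 = 135.0 kips; rupture φR_n = 0.75×0.6×65×0.375×12 = 131.6 kips; take 131.6 kips (rupture).
Tension yield (gross): A_g = 3.25×0.375 = 1.2188 in². φR_n = 0.90 × 50 × 1.2188 = 54.8 kips.
Governing: min(66.8, 131.6, 54.8) = 54.8 kips → gross-section yield.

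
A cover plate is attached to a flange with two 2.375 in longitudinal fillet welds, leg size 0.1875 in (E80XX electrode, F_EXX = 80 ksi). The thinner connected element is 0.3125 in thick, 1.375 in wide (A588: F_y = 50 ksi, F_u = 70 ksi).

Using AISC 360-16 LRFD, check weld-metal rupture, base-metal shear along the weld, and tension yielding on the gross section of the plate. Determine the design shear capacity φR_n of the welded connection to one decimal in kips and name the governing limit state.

Weld metal: throat = 0.707×0.1875 = 0.13256 in, L = 2×2.375 = 4.75 in. φR_n = 0.75 × 0.6 × 80 × 0.13256 × 4.75 = 22.7 kips.
Base metal shear (0.3125 in plate): yield φR_n = 1.0×0.6×50×0.3125×4.75 = 44.5 kips; rupture φR_n = 0.75×0.6×70×0.3125×4.75 = 46.8 kips; take 44.5 kips (yield).
Tension yield (gross): A_g = 1.375×0.3125 = 0.42969 in². φR_n = 0.90 × 50 × 0.42969 = 19.3 kips.
Governing: min(22.7, 44.5, 19.3) = 19.3 kips → gross-section yield.

19.3 kips (gross-section yield governs)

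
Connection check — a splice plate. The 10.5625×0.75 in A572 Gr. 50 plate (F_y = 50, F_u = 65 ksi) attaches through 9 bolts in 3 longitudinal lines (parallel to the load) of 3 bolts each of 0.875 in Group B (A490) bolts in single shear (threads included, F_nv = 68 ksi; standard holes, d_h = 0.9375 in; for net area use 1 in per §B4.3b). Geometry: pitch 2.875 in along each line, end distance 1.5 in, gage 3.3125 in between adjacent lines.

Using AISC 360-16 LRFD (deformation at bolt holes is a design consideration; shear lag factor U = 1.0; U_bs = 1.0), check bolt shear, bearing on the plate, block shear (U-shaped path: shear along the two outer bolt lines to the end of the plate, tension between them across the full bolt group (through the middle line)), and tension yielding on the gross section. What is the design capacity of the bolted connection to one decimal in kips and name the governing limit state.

Bolt shear: A_b = π(0.875)²/4 = 0.60132 in². φR_n = 0.75 × 68 × 0.60132 × 9 × 1 = 276.0 kips.
Bearing (0.75 in plate, F_u = 65 ksi): end bolts L_c = 1.5 − 0.9375/2 = 1.03125, R_n = min(1.2×1.03125×0.75×65, 2.4×0.875×0.75×65) = 60.328 kips/bolt; interior L_c = 2.875 − 0.9375 = 1.9375, R_n = 102.38 kips/bolt. φR_n = 0.75 × (3×60.328 + 6×102.38) = 596.4 kips.
Block shear: shear path 2×[1.5+2×2.875] = 2×7.25 in, A_gv = 10.875, A_nv = 2×(7.25 − 2.5×1)×0.75 = 7.125 in²; tension across gage: (6.625 − 2×1)×0.75 = 3.4688 in². R_n = min(0.6×65×7.125, 0.6×50×10.875) + 1.0×65×3.4688 = min(277.88, 326.25) + 225.47 = 503.35 kips. φR_n = 0.75 × 503.35 = 377.5 kips.
Tension yield (gross): A_g = 10.5625×0.75 = 7.9219 in². φR_n = 0.90 × 50 × 7.9219 = 356.5 kips.
Governing: min(276.0, 596.4, 377.5, 356.5) = 276.0 kips → bolt shear.

276.0 kips (bolt shear governs)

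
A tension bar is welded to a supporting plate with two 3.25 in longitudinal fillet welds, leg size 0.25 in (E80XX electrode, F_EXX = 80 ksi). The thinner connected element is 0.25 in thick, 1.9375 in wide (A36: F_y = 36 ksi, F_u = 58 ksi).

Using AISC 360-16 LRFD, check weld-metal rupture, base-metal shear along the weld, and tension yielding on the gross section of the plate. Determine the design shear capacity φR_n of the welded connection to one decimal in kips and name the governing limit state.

15.7 kips (gross-section yield governs)

Weld metal: throat = 0.707×0.25 = 0.17675 in, L = 2×3.25 = 6.5 in. φR_n = 0.75 × 0.6 × 80 × 0.17675 × 6.5 = 41.4 kips.
Base metal shear (0.25 in plate): yield φR_n = 1.0×0.6×36×0.25×6.5 = 35.1 kips; rupture φR_n = 0.75×0.6×58×0.25×6.5 = 42.4 kips; take 35.1 kips (yield).
Tension yield (gross): A_g = 1.9375×0.25 = 0.48438 in². φR_n = 0.90 × 36 × 0.48438 = 15.7 kips.
Governing: min(41.4, 35.1, 15.7) = 15.7 kips → gross-section yield.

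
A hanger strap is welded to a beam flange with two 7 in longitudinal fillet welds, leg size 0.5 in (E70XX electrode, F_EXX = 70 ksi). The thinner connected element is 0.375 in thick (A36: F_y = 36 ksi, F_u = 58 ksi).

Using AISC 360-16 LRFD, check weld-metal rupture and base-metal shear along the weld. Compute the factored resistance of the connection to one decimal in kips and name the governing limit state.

113.4 kips (base-metal shear governs)

Weld metal: throat = 0.707×0.5 = 0.3535 in, L = 2×7 = 14 in. φR_n = 0.75 × 0.6 × 70 × 0.3535 × 14 = 155.9 kips.
Base metal shear (0.375 in plate): yield φR_n = 1.0×0.6×36×0.375×14 = 113.4 kips; rupture φR_n = 0.75×0.6×58×0.375×14 = 137.0 kips; take 113.4 kips (yield).
Governing: min(155.9, 113.4) = 113.4 kips → base-metal shear.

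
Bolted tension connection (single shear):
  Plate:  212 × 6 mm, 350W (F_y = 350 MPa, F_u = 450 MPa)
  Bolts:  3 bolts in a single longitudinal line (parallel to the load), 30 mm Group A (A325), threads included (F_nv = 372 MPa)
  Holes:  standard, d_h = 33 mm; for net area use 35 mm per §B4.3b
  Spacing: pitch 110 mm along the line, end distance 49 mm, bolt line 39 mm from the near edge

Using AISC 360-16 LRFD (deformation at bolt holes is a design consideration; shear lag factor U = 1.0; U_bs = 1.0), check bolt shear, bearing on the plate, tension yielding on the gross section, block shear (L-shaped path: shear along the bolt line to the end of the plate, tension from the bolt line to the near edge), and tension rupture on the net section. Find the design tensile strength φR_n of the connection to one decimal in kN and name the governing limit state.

264.1 kN (block shear governs)

Bolt shear: A_b = π(30)²/4 = 706.86 mm². φR_n = 0.75 × 372 × 706.86 × 3 × 1 = 591.6 kN.
Bearing (6 mm plate, F_u = 450 MPa): end bolts L_c = 49 − 33/2 = 32.5, R_n = min(1.2×32.5×6×450, 2.4×30×6×450) = 105.3 kN/bolt; interior L_c = 110 − 33 = 77, R_n = 194.4 kN/bolt. φR_n = 0.75 × (1×105.3 + 2×194.4) = 370.6 kN.
Tension yield (gross): A_g = 212×6 = 1272 mm². φR_n = 0.90 × 350 × 1272 = 400.7 kN.
Block shear: shear path 1×[49+2×110] = 1×269 mm, A_gv = 1614, A_nv = 1×(269 − 2.5×35)×6 = 1089 mm²; tension to near edge: (39 − 0.5×35)×6 = 129 mm². R_n = min(0.6×450×1089, 0.6×350×1614) + 1.0×450×129 = min(294.03, 338.94) + 58.05 = 352.08 kN. φR_n = 0.75 × 352.08 = 264.1 kN.
Tension rupture (net): A_n = (212 − 1×35)×6 = 1062 mm² (U = 1.0, A_e = A_n). φR_n = 0.75 × 450 × 1062 = 358.4 kN.
Governing: min(591.6, 370.6, 400.7, 264.1, 358.4) = 264.1 kN → block shear.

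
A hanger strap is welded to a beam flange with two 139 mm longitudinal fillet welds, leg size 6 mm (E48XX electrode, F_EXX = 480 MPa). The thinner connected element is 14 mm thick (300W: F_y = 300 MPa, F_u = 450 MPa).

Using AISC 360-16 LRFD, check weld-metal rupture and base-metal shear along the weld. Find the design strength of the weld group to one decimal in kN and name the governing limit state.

Weld metal: throat = 0.707×6 = 4.242 mm, L = 2×139 = 278 mm. φR_n = 0.75 × 0.6 × 480 × 4.242 × 278 = 254.7 kN.
Base metal shear (14 mm plate): yield φR_n = 1.0×0.6×300×14×278 = 700.6 kN; rupture φR_n = 0.75×0.6×450×14×278 = 788.1 kN; take 700.6 kN (yield).
Governing: min(254.7, 700.6) = 254.7 kN → weld metal.

254.7 kN (weld metal governs)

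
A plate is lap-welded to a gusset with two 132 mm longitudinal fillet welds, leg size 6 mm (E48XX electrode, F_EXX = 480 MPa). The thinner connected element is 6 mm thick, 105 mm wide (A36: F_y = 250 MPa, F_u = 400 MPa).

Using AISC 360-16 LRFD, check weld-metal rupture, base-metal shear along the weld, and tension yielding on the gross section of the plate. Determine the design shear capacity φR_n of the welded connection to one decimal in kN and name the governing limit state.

141.8 kN (gross-section yield governs)

Weld metal: throat = 0.707×6 = 4.242 mm, L = 2×132 = 264 mm. φR_n = 0.75 × 0.6 × 480 × 4.242 × 264 = 241.9 kN.
Base metal shear (6 mm plate): yield φR_n = 1.0×0.6×250×6×264 = 237.6 kN; rupture φR_n = 0.75×0.6×400×6×264 = 285.1 kN; take 237.6 kN (yield).
Tension yield (gross): A_g = 105×6 = 630 mm². φR_n = 0.90 × 250 × 630 = 141.8 kN.
Governing: min(241.9, 237.6, 141.8) = 141.8 kN → gross-section yield.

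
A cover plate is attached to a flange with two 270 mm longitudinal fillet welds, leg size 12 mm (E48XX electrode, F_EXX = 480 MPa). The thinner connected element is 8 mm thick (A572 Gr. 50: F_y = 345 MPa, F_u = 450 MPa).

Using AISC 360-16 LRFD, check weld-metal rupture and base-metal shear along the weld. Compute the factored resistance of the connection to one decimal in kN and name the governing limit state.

Weld metal: throat = 0.707×12 = 8.484 mm, L = 2×270 = 540 mm. φR_n = 0.75 × 0.6 × 480 × 8.484 × 540 = 989.6 kN.
Base metal shear (8 mm plate): yield φR_n = 1.0×0.6×345×8×540 = 894.2 kN; rupture φR_n = 0.75×0.6×450×8×540 = 874.8 kN; take 874.8 kN (rupture).
Governing: min(989.6, 874.8) = 874.8 kN → base-metal shear.

874.8 kN (base-metal shear governs)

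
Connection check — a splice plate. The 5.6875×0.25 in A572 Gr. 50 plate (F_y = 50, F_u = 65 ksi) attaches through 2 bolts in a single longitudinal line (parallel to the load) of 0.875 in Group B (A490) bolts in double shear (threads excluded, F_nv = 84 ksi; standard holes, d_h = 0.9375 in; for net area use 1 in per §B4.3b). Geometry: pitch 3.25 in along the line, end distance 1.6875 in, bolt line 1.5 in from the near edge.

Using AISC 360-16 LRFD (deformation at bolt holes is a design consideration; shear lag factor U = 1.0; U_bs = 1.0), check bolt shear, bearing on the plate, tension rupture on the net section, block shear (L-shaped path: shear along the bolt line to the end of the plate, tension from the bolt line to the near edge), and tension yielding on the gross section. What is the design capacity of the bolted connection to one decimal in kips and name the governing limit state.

37.3 kips (block shear governs)

Bolt shear: A_b = π(0.875)²/4 = 0.60132 in². φR_n = 0.75 × 84 × 0.60132 × 2 × 2 = 151.5 kips.
Bearing (0.25 in plate, F_u = 65 ksi): end bolts L_c = 1.6875 − 0.9375/2 = 1.21875, R_n = min(1.2×1.21875×0.25×65, 2.4×0.875×0.25×65) = 23.766 kips/bolt; interior L_c = 3.25 − 0.9375 = 2.3125, R_n = 34.125 kips/bolt. φR_n = 0.75 × (1×23.766 + 1×34.125) = 43.4 kips.
Tension rupture (net): A_n = (5.6875 − 1×1)×0.25 = 1.1719 in² (U = 1.0, A_e = A_n). φR_n = 0.75 × 65 × 1.1719 = 57.1 kips.
Block shear: shear path 1×[1.6875+1×3.25] = 1×4.9375 in, A_gv = 1.2344, A_nv = 1×(4.9375 − 1.5×1)×0.25 = 0.85938 in²; tension to near edge: (1.5 − 0.5×1)×0.25 = 0.25 in². R_n = min(0.6×65×0.85938, 0.6×50×1.2344) + 1.0×65×0.25 = min(33.516, 37.032) + 16.25 = 49.766 kips. φR_n = 0.75 × 49.766 = 37.3 kips.
Tension yield (gross): A_g = 5.6875×0.25 = 1.4219 in². φR_n = 0.90 × 50 × 1.4219 = 64.0 kips.
Governing: min(151.5, 43.4, 57.1, 37.3, 64.0) = 37.3 kips → block shear.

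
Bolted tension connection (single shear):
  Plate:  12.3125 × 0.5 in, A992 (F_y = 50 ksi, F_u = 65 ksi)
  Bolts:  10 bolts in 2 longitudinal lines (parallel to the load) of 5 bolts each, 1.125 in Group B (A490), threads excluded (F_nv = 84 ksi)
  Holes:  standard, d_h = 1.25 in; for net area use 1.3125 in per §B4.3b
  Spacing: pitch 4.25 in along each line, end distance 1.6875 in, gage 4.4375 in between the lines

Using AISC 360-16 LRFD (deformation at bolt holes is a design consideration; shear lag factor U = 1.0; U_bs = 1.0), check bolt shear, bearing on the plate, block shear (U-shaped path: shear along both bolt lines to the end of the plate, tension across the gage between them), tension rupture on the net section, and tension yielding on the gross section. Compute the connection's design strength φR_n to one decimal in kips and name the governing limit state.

236.1 kips (net-section rupture governs)

Bolt shear: A_b = π(1.125)²/4 = 0.99402 in². φR_n = 0.75 × 84 × 0.99402 × 10 × 1 = 626.2 kips.
Bearing (0.5 in plate, F_u = 65 ksi): end bolts L_c = 1.6875 − 1.25/2 = 1.0625, R_n = min(1.2×1.0625×0.5×65, 2.4×1.125×0.5×65) = 41.438 kips/bolt; interior L_c = 4.25 − 1.25 = 3, R_n = 87.75 kips/bolt. φR_n = 0.75 × (2×41.438 + 8×87.75) = 588.7 kips.
Block shear: shear path 2×[1.6875+4×4.25] = 2×18.6875 in, A_gv = 18.688, A_nv = 2×(18.6875 − 4.5×1.3125)×0.5 = 12.781 in²; tension across gage: (4.4375 − 1×1.3125)×0.5 = 1.5625 in². R_n = min(0.6×65×12.781, 0.6×50×18.688) + 1.0×65×1.5625 = min(498.46, 560.64) + 101.56 = 600.02 kips. φR_n = 0.75 × 600.02 = 450.0 kips.
Tension rupture (net): A_n = (12.3125 − 2×1.3125)×0.5 = 4.8438 in² (U = 1.0, A_e = A_n). φR_n = 0.75 × 65 × 4.8438 = 236.1 kips.
Tension yield (gross): A_g = 12.3125×0.5 = 6.1563 in². φR_n = 0.90 × 50 × 6.1563 = 277.0 kips.
Governing: min(626.2, 588.7, 450.0, 236.1, 277.0) = 236.1 kips → net-section rupture.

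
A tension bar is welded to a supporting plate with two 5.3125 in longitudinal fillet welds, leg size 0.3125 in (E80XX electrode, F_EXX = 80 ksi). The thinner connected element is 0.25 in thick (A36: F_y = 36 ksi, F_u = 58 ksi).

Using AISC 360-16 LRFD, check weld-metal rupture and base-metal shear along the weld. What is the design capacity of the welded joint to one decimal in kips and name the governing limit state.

57.4 kips (base-metal shear governs)

Weld metal: throat = 0.707×0.3125 = 0.22094 in, L = 2×5.3125 = 10.625 in. φR_n = 0.75 × 0.6 × 80 × 0.22094 × 10.625 = 84.5 kips.
Base metal shear (0.25 in plate): yield φR_n = 1.0×0.6×36×0.25×10.625 = 57.4 kips; rupture φR_n = 0.75×0.6×58×0.25×10.625 = 69.3 kips; take 57.4 kips (yield).
Governing: min(84.5, 57.4) = 57.4 kips → base-metal shear.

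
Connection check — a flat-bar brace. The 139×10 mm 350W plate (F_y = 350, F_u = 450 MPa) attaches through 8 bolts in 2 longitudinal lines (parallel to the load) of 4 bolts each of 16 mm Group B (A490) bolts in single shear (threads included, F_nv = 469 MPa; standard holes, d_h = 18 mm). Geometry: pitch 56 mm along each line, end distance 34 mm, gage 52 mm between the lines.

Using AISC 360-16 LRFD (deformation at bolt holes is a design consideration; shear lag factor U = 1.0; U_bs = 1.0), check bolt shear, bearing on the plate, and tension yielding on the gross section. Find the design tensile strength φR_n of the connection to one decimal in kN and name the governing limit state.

437.9 kN (gross-section yield governs)

Bolt shear: A_b = π(16)²/4 = 201.06 mm². φR_n = 0.75 × 469 × 201.06 × 8 × 1 = 565.8 kN.
Bearing (10 mm plate, F_u = 450 MPa): end bolts L_c = 34 − 18/2 = 25, R_n = min(1.2×25×10×450, 2.4×16×10×450) = 135 kN/bolt; interior L_c = 56 − 18 = 38, R_n = 172.8 kN/bolt. φR_n = 0.75 × (2×135 + 6×172.8) = 980.1 kN.
Tension yield (gross): A_g = 139×10 = 1390 mm². φR_n = 0.90 × 350 × 1390 = 437.9 kN.
Governing: min(565.8, 980.1, 437.9) = 437.9 kN → gross-section yield.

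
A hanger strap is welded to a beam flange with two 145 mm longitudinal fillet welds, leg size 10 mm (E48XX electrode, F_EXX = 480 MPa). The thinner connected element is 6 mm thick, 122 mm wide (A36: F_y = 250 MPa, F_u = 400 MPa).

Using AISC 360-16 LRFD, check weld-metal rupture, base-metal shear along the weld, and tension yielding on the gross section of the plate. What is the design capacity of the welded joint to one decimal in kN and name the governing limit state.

Weld metal: throat = 0.707×10 = 7.07 mm, L = 2×145 = 290 mm. φR_n = 0.75 × 0.6 × 480 × 7.07 × 290 = 442.9 kN.
Base metal shear (6 mm plate): yield φR_n = 1.0×0.6×250×6×290 = 261.0 kN; rupture φR_n = 0.75×0.6×400×6×290 = 313.2 kN; take 261.0 kN (yield).
Tension yield (gross): A_g = 122×6 = 732 mm². φR_n = 0.90 × 250 × 732 = 164.7 kN.
Governing: min(442.9, 261.0, 164.7) = 164.7 kN → gross-section yield.

164.7 kN (gross-section yield governs)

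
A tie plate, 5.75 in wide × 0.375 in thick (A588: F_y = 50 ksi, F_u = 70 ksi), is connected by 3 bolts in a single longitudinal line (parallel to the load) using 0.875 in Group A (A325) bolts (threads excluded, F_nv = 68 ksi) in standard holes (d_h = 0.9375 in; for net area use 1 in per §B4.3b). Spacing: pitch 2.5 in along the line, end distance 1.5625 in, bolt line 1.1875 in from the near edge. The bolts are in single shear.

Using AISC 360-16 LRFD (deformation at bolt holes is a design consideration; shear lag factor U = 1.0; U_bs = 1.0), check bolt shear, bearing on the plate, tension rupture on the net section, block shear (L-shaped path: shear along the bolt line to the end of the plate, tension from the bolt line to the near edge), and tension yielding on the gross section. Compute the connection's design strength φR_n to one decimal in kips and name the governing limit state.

61.5 kips (block shear governs)

Bolt shear: A_b = π(0.875)²/4 = 0.60132 in². φR_n = 0.75 × 68 × 0.60132 × 3 × 1 = 92.0 kips.
Bearing (0.375 in plate, F_u = 70 ksi): end bolts L_c = 1.5625 − 0.9375/2 = 1.09375, R_n = min(1.2×1.09375×0.375×70, 2.4×0.875×0.375×70) = 34.453 kips/bolt; interior L_c = 2.5 − 0.9375 = 1.5625, R_n = 49.219 kips/bolt. φR_n = 0.75 × (1×34.453 + 2×49.219) = 99.7 kips.
Tension rupture (net): A_n = (5.75 − 1×1)×0.375 = 1.7813 in² (U = 1.0, A_e = A_n). φR_n = 0.75 × 70 × 1.7813 = 93.5 kips.
Block shear: shear path 1×[1.5625+2×2.5] = 1×6.5625 in, A_gv = 2.4609, A_nv = 1×(6.5625 − 2.5×1)×0.375 = 1.5234 in²; tension to near edge: (1.1875 − 0.5×1)×0.375 = 0.25781 in². R_n = min(0.6×70×1.5234, 0.6×50×2.4609) + 1.0×70×0.25781 = min(63.983, 73.827) + 18.047 = 82.03 kips. φR_n = 0.75 × 82.03 = 61.5 kips.
Tension yield (gross): A_g = 5.75×0.375 = 2.1563 in². φR_n = 0.90 × 50 × 2.1563 = 97.0 kips.
Governing: min(92.0, 99.7, 93.5, 61.5, 97.0) = 61.5 kips → block shear.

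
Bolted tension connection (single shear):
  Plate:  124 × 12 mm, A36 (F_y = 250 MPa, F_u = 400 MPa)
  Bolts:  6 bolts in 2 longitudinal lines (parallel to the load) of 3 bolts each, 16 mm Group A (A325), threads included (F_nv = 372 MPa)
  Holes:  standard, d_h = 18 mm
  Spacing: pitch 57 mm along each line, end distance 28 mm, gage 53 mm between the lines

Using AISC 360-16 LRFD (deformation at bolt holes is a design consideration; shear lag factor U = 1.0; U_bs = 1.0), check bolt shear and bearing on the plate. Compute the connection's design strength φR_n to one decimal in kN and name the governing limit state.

336.6 kN (bolt shear governs)

Bolt shear: A_b = π(16)²/4 = 201.06 mm². φR_n = 0.75 × 372 × 201.06 × 6 × 1 = 336.6 kN.
Bearing (12 mm plate, F_u = 400 MPa): end bolts L_c = 28 − 18/2 = 19, R_n = min(1.2×19×12×400, 2.4×16×12×400) = 109.44 kN/bolt; interior L_c = 57 − 18 = 39, R_n = 184.32 kN/bolt. φR_n = 0.75 × (2×109.44 + 4×184.32) = 717.1 kN.
Governing: min(336.6, 717.1) = 336.6 kN → bolt shear.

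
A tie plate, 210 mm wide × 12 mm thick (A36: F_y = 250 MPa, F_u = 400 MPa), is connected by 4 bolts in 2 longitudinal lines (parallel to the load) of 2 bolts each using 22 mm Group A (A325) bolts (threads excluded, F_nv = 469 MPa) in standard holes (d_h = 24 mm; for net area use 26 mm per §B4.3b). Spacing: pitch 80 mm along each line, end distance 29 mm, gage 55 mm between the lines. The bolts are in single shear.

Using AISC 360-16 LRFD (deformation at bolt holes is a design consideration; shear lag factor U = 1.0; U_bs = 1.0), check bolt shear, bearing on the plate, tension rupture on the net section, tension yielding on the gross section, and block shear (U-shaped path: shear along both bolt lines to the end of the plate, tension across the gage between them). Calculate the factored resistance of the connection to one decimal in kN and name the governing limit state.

Bolt shear: A_b = π(22)²/4 = 380.13 mm². φR_n = 0.75 × 469 × 380.13 × 4 × 1 = 534.8 kN.
Bearing (12 mm plate, F_u = 400 MPa): end bolts L_c = 29 − 24/2 = 17, R_n = min(1.2×17×12×400, 2.4×22×12×400) = 97.92 kN/bolt; interior L_c = 80 − 24 = 56, R_n = 253.44 kN/bolt. φR_n = 0.75 × (2×97.92 + 2×253.44) = 527.0 kN.
Tension rupture (net): A_n = (210 − 2×26)×12 = 1896 mm² (U = 1.0, A_e = A_n). φR_n = 0.75 × 400 × 1896 = 568.8 kN.
Tension yield (gross): A_g = 210×12 = 2520 mm². φR_n = 0.90 × 250 × 2520 = 567.0 kN.
Block shear: shear path 2×[29+1×80] = 2×109 mm, A_gv = 2616, A_nv = 2×(109 − 1.5×26)×12 = 1680 mm²; tension across gage: (55 − 1×26)×12 = 348 mm². R_n = min(0.6×400×1680, 0.6×250×2616) + 1.0×400×348 = min(403.2, 392.4) + 139.2 = 531.6 kN. φR_n = 0.75 × 531.6 = 398.7 kN.
Governing: min(534.8, 527.0, 568.8, 567.0, 398.7) = 398.7 kN → block shear.

398.7 kN (block shear governs)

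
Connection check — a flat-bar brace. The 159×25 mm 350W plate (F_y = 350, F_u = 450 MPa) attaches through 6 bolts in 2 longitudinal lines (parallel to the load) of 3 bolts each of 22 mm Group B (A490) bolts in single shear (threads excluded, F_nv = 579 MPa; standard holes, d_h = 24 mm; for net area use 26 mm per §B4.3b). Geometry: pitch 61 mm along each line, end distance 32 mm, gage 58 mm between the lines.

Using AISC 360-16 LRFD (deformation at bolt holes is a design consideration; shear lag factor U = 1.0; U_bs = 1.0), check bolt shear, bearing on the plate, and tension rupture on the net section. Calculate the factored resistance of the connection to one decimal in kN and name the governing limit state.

902.8 kN (net-section rupture governs)

Bolt shear: A_b = π(22)²/4 = 380.13 mm². φR_n = 0.75 × 579 × 380.13 × 6 × 1 = 990.4 kN.
Bearing (25 mm plate, F_u = 450 MPa): end bolts L_c = 32 − 24/2 = 20, R_n = min(1.2×20×25×450, 2.4×22×25×450) = 270 kN/bolt; interior L_c = 61 − 24 = 37, R_n = 499.5 kN/bolt. φR_n = 0.75 × (2×270 + 4×499.5) = 1903.5 kN.
Tension rupture (net): A_n = (159 − 2×26)×25 = 2675 mm² (U = 1.0, A_e = A_n). φR_n = 0.75 × 450 × 2675 = 902.8 kN.
Governing: min(990.4, 1903.5, 902.8) = 902.8 kN → net-section rupture.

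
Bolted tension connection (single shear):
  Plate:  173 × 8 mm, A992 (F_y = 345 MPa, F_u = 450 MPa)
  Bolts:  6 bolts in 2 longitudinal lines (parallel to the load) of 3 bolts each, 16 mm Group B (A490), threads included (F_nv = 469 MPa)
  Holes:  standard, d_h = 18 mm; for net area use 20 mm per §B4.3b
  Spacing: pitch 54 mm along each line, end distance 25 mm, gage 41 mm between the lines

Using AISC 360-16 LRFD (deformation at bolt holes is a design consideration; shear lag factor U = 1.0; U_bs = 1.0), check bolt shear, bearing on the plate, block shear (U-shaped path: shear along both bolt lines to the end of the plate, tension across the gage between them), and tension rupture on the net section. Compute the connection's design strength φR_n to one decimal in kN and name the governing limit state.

325.6 kN (block shear governs)

Bolt shear: A_b = π(16)²/4 = 201.06 mm². φR_n = 0.75 × 469 × 201.06 × 6 × 1 = 424.3 kN.
Bearing (8 mm plate, F_u = 450 MPa): end bolts L_c = 25 − 18/2 = 16, R_n = min(1.2×16×8×450, 2.4×16×8×450) = 69.12 kN/bolt; interior L_c = 54 − 18 = 36, R_n = 138.24 kN/bolt. φR_n = 0.75 × (2×69.12 + 4×138.24) = 518.4 kN.
Block shear: shear path 2×[25+2×54] = 2×133 mm, A_gv = 2128, A_nv = 2×(133 − 2.5×20)×8 = 1328 mm²; tension across gage: (41 − 1×20)×8 = 168 mm². R_n = min(0.6×450×1328, 0.6×345×2128) + 1.0×450×168 = min(358.56, 440.5) + 75.6 = 434.16 kN. φR_n = 0.75 × 434.16 = 325.6 kN.
Tension rupture (net): A_n = (173 − 2×20)×8 = 1064 mm² (U = 1.0, A_e = A_n). φR_n = 0.75 × 450 × 1064 = 359.1 kN.
Governing: min(424.3, 518.4, 325.6, 359.1) = 325.6 kN → block shear.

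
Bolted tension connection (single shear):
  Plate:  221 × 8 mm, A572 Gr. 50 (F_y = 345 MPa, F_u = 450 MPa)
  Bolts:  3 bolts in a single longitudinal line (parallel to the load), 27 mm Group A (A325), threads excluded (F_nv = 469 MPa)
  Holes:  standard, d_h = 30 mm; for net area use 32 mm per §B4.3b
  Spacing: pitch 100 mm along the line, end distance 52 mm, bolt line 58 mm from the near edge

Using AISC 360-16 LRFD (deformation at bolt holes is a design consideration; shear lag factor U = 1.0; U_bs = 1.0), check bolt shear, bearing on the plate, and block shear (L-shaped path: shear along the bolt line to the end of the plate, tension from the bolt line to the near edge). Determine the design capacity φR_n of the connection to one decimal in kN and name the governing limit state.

Bolt shear: A_b = π(27)²/4 = 572.56 mm². φR_n = 0.75 × 469 × 572.56 × 3 × 1 = 604.2 kN.
Bearing (8 mm plate, F_u = 450 MPa): end bolts L_c = 52 − 30/2 = 37, R_n = min(1.2×37×8×450, 2.4×27×8×450) = 159.84 kN/bolt; interior L_c = 100 − 30 = 70, R_n = 233.28 kN/bolt. φR_n = 0.75 × (1×159.84 + 2×233.28) = 469.8 kN.
Block shear: shear path 1×[52+2×100] = 1×252 mm, A_gv = 2016, A_nv = 1×(252 − 2.5×32)×8 = 1376 mm²; tension to near edge: (58 − 0.5×32)×8 = 336 mm². R_n = min(0.6×450×1376, 0.6×345×2016) + 1.0×450×336 = min(371.52, 417.31) + 151.2 = 522.72 kN. φR_n = 0.75 × 522.72 = 392.0 kN.
Governing: min(604.2, 469.8, 392.0) = 392.0 kN → block shear.

392.0 kN (block shear governs)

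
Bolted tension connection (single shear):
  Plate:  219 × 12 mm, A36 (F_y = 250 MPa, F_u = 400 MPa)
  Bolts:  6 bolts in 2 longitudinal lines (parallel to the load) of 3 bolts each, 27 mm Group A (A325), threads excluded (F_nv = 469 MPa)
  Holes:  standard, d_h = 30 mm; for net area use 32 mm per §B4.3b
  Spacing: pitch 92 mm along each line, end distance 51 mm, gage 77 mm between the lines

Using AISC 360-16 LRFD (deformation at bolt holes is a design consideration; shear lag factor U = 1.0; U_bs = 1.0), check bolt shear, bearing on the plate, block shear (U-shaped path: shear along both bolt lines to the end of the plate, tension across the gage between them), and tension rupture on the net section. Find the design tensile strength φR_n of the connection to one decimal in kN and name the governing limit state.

558.0 kN (net-section rupture governs)

Bolt shear: A_b = π(27)²/4 = 572.56 mm². φR_n = 0.75 × 469 × 572.56 × 6 × 1 = 1208.4 kN.
Bearing (12 mm plate, F_u = 400 MPa): end bolts L_c = 51 − 30/2 = 36, R_n = min(1.2×36×12×400, 2.4×27×12×400) = 207.36 kN/bolt; interior L_c = 92 − 30 = 62, R_n = 311.04 kN/bolt. φR_n = 0.75 × (2×207.36 + 4×311.04) = 1244.2 kN.
Block shear: shear path 2×[51+2×92] = 2×235 mm, A_gv = 5640, A_nv = 2×(235 − 2.5×32)×12 = 3720 mm²; tension across gage: (77 − 1×32)×12 = 540 mm². R_n = min(0.6×400×3720, 0.6×250×5640) + 1.0×400×540 = min(892.8, 846) + 216 = 1062 kN. φR_n = 0.75 × 1062 = 796.5 kN.
Tension rupture (net): A_n = (219 − 2×32)×12 = 1860 mm² (U = 1.0, A_e = A_n). φR_n = 0.75 × 400 × 1860 = 558.0 kN.
Governing: min(1208.4, 1244.2, 796.5, 558.0) = 558.0 kN → net-section rupture.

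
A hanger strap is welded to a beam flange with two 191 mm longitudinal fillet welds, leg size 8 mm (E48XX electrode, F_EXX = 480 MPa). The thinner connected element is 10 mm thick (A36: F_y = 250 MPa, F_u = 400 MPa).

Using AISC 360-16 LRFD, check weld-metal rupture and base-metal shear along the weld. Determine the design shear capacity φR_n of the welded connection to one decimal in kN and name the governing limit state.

Weld metal: throat = 0.707×8 = 5.656 mm, L = 2×191 = 382 mm. φR_n = 0.75 × 0.6 × 480 × 5.656 × 382 = 466.7 kN.
Base metal shear (10 mm plate): yield φR_n = 1.0×0.6×250×10×382 = 573.0 kN; rupture φR_n = 0.75×0.6×400×10×382 = 687.6 kN; take 573.0 kN (yield).
Governing: min(466.7, 573.0) = 466.7 kN → weld metal.

466.7 kN (weld metal governs)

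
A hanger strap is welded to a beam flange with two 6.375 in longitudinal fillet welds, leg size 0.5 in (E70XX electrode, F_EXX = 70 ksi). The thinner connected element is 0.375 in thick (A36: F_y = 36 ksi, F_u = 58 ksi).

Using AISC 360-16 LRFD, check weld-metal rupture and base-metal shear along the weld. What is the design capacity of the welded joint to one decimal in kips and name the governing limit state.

Weld metal: throat = 0.707×0.5 = 0.3535 in, L = 2×6.375 = 12.75 in. φR_n = 0.75 × 0.6 × 70 × 0.3535 × 12.75 = 142.0 kips.
Base metal shear (0.375 in plate): yield φR_n = 1.0×0.6×36×0.375×12.75 = 103.3 kips; rupture φR_n = 0.75×0.6×58×0.375×12.75 = 124.8 kips; take 103.3 kips (yield).
Governing: min(142.0, 103.3) = 103.3 kips → base-metal shear.

103.3 kips (base-metal shear governs)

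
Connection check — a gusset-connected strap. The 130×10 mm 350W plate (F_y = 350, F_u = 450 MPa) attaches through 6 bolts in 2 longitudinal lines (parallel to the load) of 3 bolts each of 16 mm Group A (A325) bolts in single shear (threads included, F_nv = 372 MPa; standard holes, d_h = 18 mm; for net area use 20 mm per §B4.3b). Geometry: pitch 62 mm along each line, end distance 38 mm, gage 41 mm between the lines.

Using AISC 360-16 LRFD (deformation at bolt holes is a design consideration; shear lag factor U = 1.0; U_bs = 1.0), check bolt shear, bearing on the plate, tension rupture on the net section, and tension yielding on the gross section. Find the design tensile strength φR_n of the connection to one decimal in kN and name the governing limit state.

Bolt shear: A_b = π(16)²/4 = 201.06 mm². φR_n = 0.75 × 372 × 201.06 × 6 × 1 = 336.6 kN.
Bearing (10 mm plate, F_u = 450 MPa): end bolts L_c = 38 − 18/2 = 29, R_n = min(1.2×29×10×450, 2.4×16×10×450) = 156.6 kN/bolt; interior L_c = 62 − 18 = 44, R_n = 172.8 kN/bolt. φR_n = 0.75 × (2×156.6 + 4×172.8) = 753.3 kN.
Tension rupture (net): A_n = (130 − 2×20)×10 = 900 mm² (U = 1.0, A_e = A_n). φR_n = 0.75 × 450 × 900 = 303.8 kN.
Tension yield (gross): A_g = 130×10 = 1300 mm². φR_n = 0.90 × 350 × 1300 = 409.5 kN.
Governing: min(336.6, 753.3, 303.8, 409.5) = 303.8 kN → net-section rupture.

303.8 kN (net-section rupture governs)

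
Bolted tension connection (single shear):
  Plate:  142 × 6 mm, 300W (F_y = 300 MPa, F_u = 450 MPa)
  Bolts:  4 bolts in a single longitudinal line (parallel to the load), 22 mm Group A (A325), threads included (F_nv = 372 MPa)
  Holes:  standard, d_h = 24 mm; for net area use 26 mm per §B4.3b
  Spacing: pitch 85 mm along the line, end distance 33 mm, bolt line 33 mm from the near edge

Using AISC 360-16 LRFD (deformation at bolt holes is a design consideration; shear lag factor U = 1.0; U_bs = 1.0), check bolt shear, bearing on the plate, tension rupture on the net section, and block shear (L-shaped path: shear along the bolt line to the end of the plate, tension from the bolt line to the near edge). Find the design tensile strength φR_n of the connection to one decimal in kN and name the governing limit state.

234.9 kN (net-section rupture governs)

Bolt shear: A_b = π(22)²/4 = 380.13 mm². φR_n = 0.75 × 372 × 380.13 × 4 × 1 = 424.2 kN.
Bearing (6 mm plate, F_u = 450 MPa): end bolts L_c = 33 − 24/2 = 21, R_n = min(1.2×21×6×450, 2.4×22×6×450) = 68.04 kN/bolt; interior L_c = 85 − 24 = 61, R_n = 142.56 kN/bolt. φR_n = 0.75 × (1×68.04 + 3×142.56) = 371.8 kN.
Tension rupture (net): A_n = (142 − 1×26)×6 = 696 mm² (U = 1.0, A_e = A_n). φR_n = 0.75 × 450 × 696 = 234.9 kN.
Block shear: shear path 1×[33+3×85] = 1×288 mm, A_gv = 1728, A_nv = 1×(288 − 3.5×26)×6 = 1182 mm²; tension to near edge: (33 − 0.5×26)×6 = 120 mm². R_n = min(0.6×450×1182, 0.6×300×1728) + 1.0×450×120 = min(319.14, 311.04) + 54 = 365.04 kN. φR_n = 0.75 × 365.04 = 273.8 kN.
Governing: min(424.2, 371.8, 234.9, 273.8) = 234.9 kN → net-section rupture.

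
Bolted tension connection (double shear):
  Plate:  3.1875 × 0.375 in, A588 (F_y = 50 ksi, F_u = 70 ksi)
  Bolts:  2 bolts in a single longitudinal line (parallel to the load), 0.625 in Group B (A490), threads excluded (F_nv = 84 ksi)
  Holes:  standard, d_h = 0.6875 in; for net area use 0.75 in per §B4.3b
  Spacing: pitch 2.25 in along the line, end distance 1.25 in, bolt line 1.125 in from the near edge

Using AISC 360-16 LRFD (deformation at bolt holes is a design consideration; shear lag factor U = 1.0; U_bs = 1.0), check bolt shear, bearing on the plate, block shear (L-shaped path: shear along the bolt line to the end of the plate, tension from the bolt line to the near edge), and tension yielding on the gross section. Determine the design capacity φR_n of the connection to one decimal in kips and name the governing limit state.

42.8 kips (block shear governs)

Bolt shear: A_b = π(0.625)²/4 = 0.3068 in². φR_n = 0.75 × 84 × 0.3068 × 2 × 2 = 77.3 kips.
Bearing (0.375 in plate, F_u = 70 ksi): end bolts L_c = 1.25 − 0.6875/2 = 0.90625, R_n = min(1.2×0.90625×0.375×70, 2.4×0.625×0.375×70) = 28.547 kips/bolt; interior L_c = 2.25 − 0.6875 = 1.5625, R_n = 39.375 kips/bolt. φR_n = 0.75 × (1×28.547 + 1×39.375) = 50.9 kips.
Block shear: shear path 1×[1.25+1×2.25] = 1×3.5 in, A_gv = 1.3125, A_nv = 1×(3.5 − 1.5×0.75)×0.375 = 0.89063 in²; tension to near edge: (1.125 − 0.5×0.75)×0.375 = 0.28125 in². R_n = min(0.6×70×0.89063, 0.6×50×1.3125) + 1.0×70×0.28125 = min(37.406, 39.375) + 19.688 = 57.094 kips. φR_n = 0.75 × 57.094 = 42.8 kips.
Tension yield (gross): A_g = 3.1875×0.375 = 1.1953 in². φR_n = 0.90 × 50 × 1.1953 = 53.8 kips.
Governing: min(77.3, 50.9, 42.8, 53.8) = 42.8 kips → block shear.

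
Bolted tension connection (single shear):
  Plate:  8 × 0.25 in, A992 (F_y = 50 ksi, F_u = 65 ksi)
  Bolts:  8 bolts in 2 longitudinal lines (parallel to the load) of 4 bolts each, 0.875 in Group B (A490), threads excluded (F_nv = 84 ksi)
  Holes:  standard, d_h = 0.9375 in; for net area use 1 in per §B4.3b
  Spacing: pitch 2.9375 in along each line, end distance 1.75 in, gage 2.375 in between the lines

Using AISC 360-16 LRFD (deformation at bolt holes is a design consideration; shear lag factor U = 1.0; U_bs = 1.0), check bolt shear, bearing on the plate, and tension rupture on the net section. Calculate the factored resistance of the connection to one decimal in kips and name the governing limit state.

73.1 kips (net-section rupture governs)

Bolt shear: A_b = π(0.875)²/4 = 0.60132 in². φR_n = 0.75 × 84 × 0.60132 × 8 × 1 = 303.1 kips.
Bearing (0.25 in plate, F_u = 65 ksi): end bolts L_c = 1.75 − 0.9375/2 = 1.28125, R_n = min(1.2×1.28125×0.25×65, 2.4×0.875×0.25×65) = 24.984 kips/bolt; interior L_c = 2.9375 − 0.9375 = 2, R_n = 34.125 kips/bolt. φR_n = 0.75 × (2×24.984 + 6×34.125) = 191.0 kips.
Tension rupture (net): A_n = (8 − 2×1)×0.25 = 1.5 in² (U = 1.0, A_e = A_n). φR_n = 0.75 × 65 × 1.5 = 73.1 kips.
Governing: min(303.1, 191.0, 73.1) = 73.1 kips → net-section rupture.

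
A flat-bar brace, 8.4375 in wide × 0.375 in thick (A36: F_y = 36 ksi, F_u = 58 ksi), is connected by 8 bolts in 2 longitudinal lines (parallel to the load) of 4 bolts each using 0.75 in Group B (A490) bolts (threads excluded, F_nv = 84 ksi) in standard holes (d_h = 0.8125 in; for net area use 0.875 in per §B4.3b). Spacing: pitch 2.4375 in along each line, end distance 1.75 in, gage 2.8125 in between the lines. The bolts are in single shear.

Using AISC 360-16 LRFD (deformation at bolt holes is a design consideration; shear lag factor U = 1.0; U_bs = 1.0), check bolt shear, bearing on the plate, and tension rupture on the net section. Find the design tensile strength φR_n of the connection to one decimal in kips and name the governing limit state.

Bolt shear: A_b = π(0.75)²/4 = 0.44179 in². φR_n = 0.75 × 84 × 0.44179 × 8 × 1 = 222.7 kips.
Bearing (0.375 in plate, F_u = 58 ksi): end bolts L_c = 1.75 − 0.8125/2 = 1.34375, R_n = min(1.2×1.34375×0.375×58, 2.4×0.75×0.375×58) = 35.072 kips/bolt; interior L_c = 2.4375 − 0.8125 = 1.625, R_n = 39.15 kips/bolt. φR_n = 0.75 × (2×35.072 + 6×39.15) = 228.8 kips.
Tension rupture (net): A_n = (8.4375 − 2×0.875)×0.375 = 2.5078 in² (U = 1.0, A_e = A_n). φR_n = 0.75 × 58 × 2.5078 = 109.1 kips.
Governing: min(222.7, 228.8, 109.1) = 109.1 kips → net-section rupture.

109.1 kips (net-section rupture governs)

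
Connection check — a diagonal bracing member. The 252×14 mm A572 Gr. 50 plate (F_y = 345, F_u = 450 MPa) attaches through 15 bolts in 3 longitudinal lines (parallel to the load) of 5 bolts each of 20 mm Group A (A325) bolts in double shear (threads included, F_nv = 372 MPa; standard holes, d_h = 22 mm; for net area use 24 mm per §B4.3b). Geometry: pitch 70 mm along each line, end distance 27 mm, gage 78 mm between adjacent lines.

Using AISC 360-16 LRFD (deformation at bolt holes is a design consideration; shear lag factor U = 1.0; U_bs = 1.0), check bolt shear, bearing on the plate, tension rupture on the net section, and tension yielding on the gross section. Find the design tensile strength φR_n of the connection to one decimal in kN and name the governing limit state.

Bolt shear: A_b = π(20)²/4 = 314.16 mm². φR_n = 0.75 × 372 × 314.16 × 15 × 2 = 2629.5 kN.
Bearing (14 mm plate, F_u = 450 MPa): end bolts L_c = 27 − 22/2 = 16, R_n = min(1.2×16×14×450, 2.4×20×14×450) = 120.96 kN/bolt; interior L_c = 70 − 22 = 48, R_n = 302.4 kN/bolt. φR_n = 0.75 × (3×120.96 + 12×302.4) = 2993.8 kN.
Tension rupture (net): A_n = (252 − 3×24)×14 = 2520 mm² (U = 1.0, A_e = A_n). φR_n = 0.75 × 450 × 2520 = 850.5 kN.
Tension yield (gross): A_g = 252×14 = 3528 mm². φR_n = 0.90 × 345 × 3528 = 1095.4 kN.
Governing: min(2629.5, 2993.8, 850.5, 1095.4) = 850.5 kN → net-section rupture.

850.5 kN (net-section rupture governs)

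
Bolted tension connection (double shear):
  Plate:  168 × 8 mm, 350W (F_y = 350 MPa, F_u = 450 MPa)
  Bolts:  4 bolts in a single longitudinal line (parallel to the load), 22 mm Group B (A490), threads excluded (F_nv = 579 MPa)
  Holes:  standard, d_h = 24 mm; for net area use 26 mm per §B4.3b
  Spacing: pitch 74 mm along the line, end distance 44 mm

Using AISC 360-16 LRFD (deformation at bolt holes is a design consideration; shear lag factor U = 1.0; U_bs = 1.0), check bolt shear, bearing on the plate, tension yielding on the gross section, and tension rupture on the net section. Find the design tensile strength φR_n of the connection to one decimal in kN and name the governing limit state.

Bolt shear: A_b = π(22)²/4 = 380.13 mm². φR_n = 0.75 × 579 × 380.13 × 4 × 2 = 1320.6 kN.
Bearing (8 mm plate, F_u = 450 MPa): end bolts L_c = 44 − 24/2 = 32, R_n = min(1.2×32×8×450, 2.4×22×8×450) = 138.24 kN/bolt; interior L_c = 74 − 24 = 50, R_n = 190.08 kN/bolt. φR_n = 0.75 × (1×138.24 + 3×190.08) = 531.4 kN.
Tension yield (gross): A_g = 168×8 = 1344 mm². φR_n = 0.90 × 350 × 1344 = 423.4 kN.
Tension rupture (net): A_n = (168 − 1×26)×8 = 1136 mm² (U = 1.0, A_e = A_n). φR_n = 0.75 × 450 × 1136 = 383.4 kN.
Governing: min(1320.6, 531.4, 423.4, 383.4) = 383.4 kN → net-section rupture.

383.4 kN (net-section rupture governs)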